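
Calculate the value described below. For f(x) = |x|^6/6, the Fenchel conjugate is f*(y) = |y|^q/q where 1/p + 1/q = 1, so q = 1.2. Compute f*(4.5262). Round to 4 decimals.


The conjugate exponent q satisfies 1/p + 1/q = 1.
p = 6, so q = 6/(6 - 1) = 1.2
|y|^q = 4.5262^1.2 = 6.1218
f*(4.5262) = 6.1218 / 1.2 = 5.1015


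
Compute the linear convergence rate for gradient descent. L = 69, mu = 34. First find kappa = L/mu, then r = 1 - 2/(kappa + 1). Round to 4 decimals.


Step 1: Compute the condition number.
kappa = L/mu = 69/34 = 2.0294
Step 2: Compute the convergence rate.
r = 1 - 2/(kappa + 1) = 1 - 2*mu/(L + mu) = (L - mu)/(L + mu) = 35/103 = 0.3398


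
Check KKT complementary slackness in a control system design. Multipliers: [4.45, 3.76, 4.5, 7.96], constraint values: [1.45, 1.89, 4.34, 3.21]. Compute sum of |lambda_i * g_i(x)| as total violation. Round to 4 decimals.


KKT complementary slackness check:
lambda_1 * g_1 = 4.45 * 1.45 = 6.4525
lambda_2 * g_2 = 3.76 * 1.89 = 7.1064
lambda_3 * g_3 = 4.5 * 4.34 = 19.53
lambda_4 * g_4 = 7.96 * 3.21 = 25.5516
Total violation = 6.4525 + 7.1064 + 19.53 + 25.5516 = 58.6405


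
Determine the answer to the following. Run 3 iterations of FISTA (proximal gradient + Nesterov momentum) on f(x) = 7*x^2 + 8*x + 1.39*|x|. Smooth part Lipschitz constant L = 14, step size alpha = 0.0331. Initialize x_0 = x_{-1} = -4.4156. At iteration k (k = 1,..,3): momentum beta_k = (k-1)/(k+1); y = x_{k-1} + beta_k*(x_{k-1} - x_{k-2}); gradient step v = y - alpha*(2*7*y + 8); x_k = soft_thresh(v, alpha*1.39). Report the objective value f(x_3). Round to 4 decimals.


FISTA on f(x) = 7*x^2 + 8*x + 1.39*|x|
L = 14, alpha = 0.0331
Iteration 1: beta = 0.0, y = -4.4156 + 0.0*(-4.4156 + 4.4156) = -4.4156
  grad(y) = -53.8184, v = y - alpha*grad = -2.6342
  prox(v) = soft_thresh(-2.6342, 0.046) = -2.5882
Iteration 2: beta = 0.3333, y = -2.5882 + 0.3333*(-2.5882 + 4.4156) = -1.9791
  grad(y) = -19.707, v = y - alpha*grad = -1.3268
  prox(v) = soft_thresh(-1.3268, 0.046) = -1.2808
Iteration 3: beta = 0.5, y = -1.2808 + 0.5*(-1.2808 + 2.5882) = -0.627
  grad(y) = -0.7785, v = y - alpha*grad = -0.6013
  prox(v) = soft_thresh(-0.6013, 0.046) = -0.5553
f(x_3) = 7*(-0.5553)^2 + 8*(-0.5553) + 1.39*|-0.5553| = -1.5121


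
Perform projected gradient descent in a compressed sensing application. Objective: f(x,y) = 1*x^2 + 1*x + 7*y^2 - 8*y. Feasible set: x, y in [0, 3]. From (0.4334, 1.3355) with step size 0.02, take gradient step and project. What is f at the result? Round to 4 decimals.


Step 1: Compute gradient at (0.4334, 1.3355).
grad_x = 2*1*0.4334 + 1 = 1.8668
grad_y = 2*7*1.3355 - 8 = 10.697
Step 2: Gradient step.
x_raw = 0.4334 - 0.02*1.8668 = 0.3961
y_raw = 1.3355 - 0.02*10.697 = 1.1216
Step 3: Project onto [0, 3].
x_proj = clip(0.3961) = 0.3961
y_proj = clip(1.1216) = 1.1216
Step 4: Evaluate f.
f(0.3961, 1.1216) = 0.3857


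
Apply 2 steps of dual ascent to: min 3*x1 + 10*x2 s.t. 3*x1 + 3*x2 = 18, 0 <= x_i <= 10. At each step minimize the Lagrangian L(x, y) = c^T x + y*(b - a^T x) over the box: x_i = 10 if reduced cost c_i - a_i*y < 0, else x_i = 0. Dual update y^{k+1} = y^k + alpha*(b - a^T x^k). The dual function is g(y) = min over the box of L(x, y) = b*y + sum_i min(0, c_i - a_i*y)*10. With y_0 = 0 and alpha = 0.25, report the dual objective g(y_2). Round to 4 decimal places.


Dual ascent for LP: min 3*x1 + 10*x2, 3*x1 + 3*x2 = 18, 0 <= x_i <= 10
Step 1: y^k = 0.0, reduced costs: (3.0, 10.0)
  x^k = (0.0, 0.0), subgradient = b - a^T x = 18.0
  y^{k+1} = 0.0 + 0.25*18.0 = 4.5
Step 2: y^k = 4.5, reduced costs: (-10.5, -3.5)
  x^k = (10.0, 10.0), subgradient = b - a^T x = -42.0
  y^{k+1} = 4.5 + 0.25*-42.0 = -6.0
Dual objective at y_2 = -6.0: reduced costs (21.0, 28.0), box minimizer x = (0.0, 0.0)
g(y_2) = b*y + (c1 - a1*y)*x1 + (c2 - a2*y)*x2 = 18*(-6.0) + 21.0*0.0 + 28.0*0.0 = -108.0 + 0.0 + 0.0 = -108.0


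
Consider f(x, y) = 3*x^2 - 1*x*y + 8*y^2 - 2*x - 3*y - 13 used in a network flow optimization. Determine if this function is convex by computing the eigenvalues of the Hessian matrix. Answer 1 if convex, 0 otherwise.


The Hessian of f(x,y) = 3*x^2 - 1*x*y + 8*y^2 - 2*x - 3*y - 13 is:
H = [[6, -1], [-1, 16]]
Trace = 6 + 16 = 22
Determinant = 6*16 - (-1)^2 = 95
Discriminant = (22)^2 - 4*95 = 104.0
Eigenvalues: lambda_1 = 5.901, lambda_2 = 16.099
The function is convex.

1


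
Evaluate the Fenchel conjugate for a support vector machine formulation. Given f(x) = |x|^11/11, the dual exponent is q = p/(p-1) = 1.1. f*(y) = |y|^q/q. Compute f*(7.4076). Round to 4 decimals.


The conjugate exponent q satisfies 1/p + 1/q = 1.
p = 11, so q = 11/(11 - 1) = 1.1
|y|^q = 7.4076^1.1 = 9.0499
f*(7.4076) = 9.0499 / 1.1 = 8.2272


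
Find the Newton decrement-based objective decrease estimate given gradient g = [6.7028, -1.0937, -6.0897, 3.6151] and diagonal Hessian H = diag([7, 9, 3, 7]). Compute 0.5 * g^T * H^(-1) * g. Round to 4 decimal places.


Step 1: H is diagonal, so H^(-1) * g = [0.9575, -0.1215, -2.0299, 0.5164].
Step 2: g^T H^(-1) g = sum_i g_i^2 / H_ii
  = (6.7028)^2/7 + (-1.0937)^2/9 + (-6.0897)^2/3 + (3.6151)^2/7
  = 6.4182 + 0.1329 + 12.3615 + 1.867 = 20.7796
Step 3: Objective decrease = 0.5 * g^T H^(-1) g = 10.3898


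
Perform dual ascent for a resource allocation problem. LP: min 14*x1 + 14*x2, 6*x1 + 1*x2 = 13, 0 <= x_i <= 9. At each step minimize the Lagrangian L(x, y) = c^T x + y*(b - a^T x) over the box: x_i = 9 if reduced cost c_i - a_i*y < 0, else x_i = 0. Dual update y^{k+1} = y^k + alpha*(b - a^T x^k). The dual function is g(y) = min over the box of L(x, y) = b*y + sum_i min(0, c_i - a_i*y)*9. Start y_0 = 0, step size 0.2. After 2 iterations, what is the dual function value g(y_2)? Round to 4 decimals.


Dual ascent for LP: min 14*x1 + 14*x2, 6*x1 + 1*x2 = 13, 0 <= x_i <= 9
Step 1: y^k = 0.0, reduced costs: (14.0, 14.0)
  x^k = (0.0, 0.0), subgradient = b - a^T x = 13.0
  y^{k+1} = 0.0 + 0.2*13.0 = 2.6
Step 2: y^k = 2.6, reduced costs: (-1.6, 11.4)
  x^k = (9.0, 0.0), subgradient = b - a^T x = -41.0
  y^{k+1} = 2.6 + 0.2*-41.0 = -5.6
Dual objective at y_2 = -5.6: reduced costs (47.6, 19.6), box minimizer x = (0.0, 0.0)
g(y_2) = b*y + (c1 - a1*y)*x1 + (c2 - a2*y)*x2 = 13*(-5.6) + 47.6*0.0 + 19.6*0.0 = -72.8 + 0.0 + 0.0 = -72.8


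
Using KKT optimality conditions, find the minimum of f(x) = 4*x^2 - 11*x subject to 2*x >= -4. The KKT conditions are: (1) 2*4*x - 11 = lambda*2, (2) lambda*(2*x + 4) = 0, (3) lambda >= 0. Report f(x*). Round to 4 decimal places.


Step 1: Try lambda = 0 (constraint inactive).
Stationarity: 2*4*x - 11 = 0
x* = 11/(2*4) = 1.375
Check constraint: 2*1.375 = 2.75 >= -4 -- satisfied.
Step 2: Compute optimal value.
f(x*) = 4*1.375^2 - 11*1.375 = -7.5625


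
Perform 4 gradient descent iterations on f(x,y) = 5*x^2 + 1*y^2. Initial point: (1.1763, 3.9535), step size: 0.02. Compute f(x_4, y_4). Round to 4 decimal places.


Gradient descent on f(x,y) = 5*x^2 + 1*y^2.
Starting point: (1.1763, 3.9535), alpha = 0.02
Step 1: grad_x = 2*5*1.1763 = 11.763, grad_y = 2*1*3.9535 = 7.907
  x_1 = 1.1763 - 0.02*11.763 = 0.941
  y_1 = 3.9535 - 0.02*7.907 = 3.7954
Step 2: grad_x = 2*5*0.941 = 9.4104, grad_y = 2*1*3.7954 = 7.5907
  x_2 = 0.941 - 0.02*9.4104 = 0.7528
  y_2 = 3.7954 - 0.02*7.5907 = 3.6435
Step 3: grad_x = 2*5*0.7528 = 7.5283, grad_y = 2*1*3.6435 = 7.2871
  x_3 = 0.7528 - 0.02*7.5283 = 0.6023
  y_3 = 3.6435 - 0.02*7.2871 = 3.4978
Step 4: grad_x = 2*5*0.6023 = 6.0227, grad_y = 2*1*3.4978 = 6.9956
  x_4 = 0.6023 - 0.02*6.0227 = 0.4818
  y_4 = 3.4978 - 0.02*6.9956 = 3.3579
f(0.4818, 3.3579) = 5*0.4818^2 + 1*3.3579^2 = 12.4362


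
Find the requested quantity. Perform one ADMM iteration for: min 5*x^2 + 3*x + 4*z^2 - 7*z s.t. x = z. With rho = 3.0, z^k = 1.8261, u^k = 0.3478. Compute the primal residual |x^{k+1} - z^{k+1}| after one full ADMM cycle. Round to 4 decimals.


ADMM iteration with rho = 3.0, z^k = 1.8261, u^k = 0.3478
Step 1: x-update.
Minimize 5*x^2 + 3*x + (3.0/2)*(x - 1.8261 + 0.3478)^2
FOC: (2*5 + 3.0)*x = -3 + 3.0*(1.8261 - 0.3478)
x^{k+1} = 0.1104
Step 2: z-update.
Minimize 4*z^2 - 7*z + (3.0/2)*(0.1104 - z + 0.3478)^2
FOC: (2*4 + 3.0)*z = 7 + 3.0*(0.1104 + 0.3478)
z^{k+1} = 0.7613
Step 3: u-update.
u^{k+1} = 0.3478 + 0.1104 - 0.7613 = -0.3031
Step 4: Primal residual = |0.1104 - 0.7613| = 0.6509


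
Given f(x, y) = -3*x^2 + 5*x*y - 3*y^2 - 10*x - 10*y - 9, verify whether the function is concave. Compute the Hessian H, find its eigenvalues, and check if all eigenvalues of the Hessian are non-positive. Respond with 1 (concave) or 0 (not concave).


The Hessian of f(x,y) = -3*x^2 + 5*x*y - 3*y^2 - 10*x - 10*y - 9 is:
H = [[-6, 5], [5, -6]]
Trace = -6 - 6 = -12
Determinant = -6*-6 - (5)^2 = 11
Discriminant = (-12)^2 - 4*11 = 100.0
Eigenvalues: lambda_1 = -11.0, lambda_2 = -1.0
The function is concave.

1


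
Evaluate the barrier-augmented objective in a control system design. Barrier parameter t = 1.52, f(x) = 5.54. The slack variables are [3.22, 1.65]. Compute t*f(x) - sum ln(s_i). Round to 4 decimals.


Step 1: Compute log-barrier.
ln values: [1.1694, 0.5008]
phi = -(1.1694 + 0.5008) = -1.6702
Step 2: Compute augmented objective.
t*f(x) = 1.52*5.54 = 8.4208
Total = 8.4208 - 1.6702 = 6.7506


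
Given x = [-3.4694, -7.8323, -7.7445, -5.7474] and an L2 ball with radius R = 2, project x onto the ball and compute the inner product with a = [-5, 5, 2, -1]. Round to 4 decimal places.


Step 1: Compute ||x|| (intermediates to 6 decimals).
||x|| = sqrt((-3.4694)^2 + (-7.8323)^2 + (-7.7445)^2 + (-5.7474)^2) = 12.899285
Step 2: Project.
Since ||x|| > R, scale = R/||x|| = 2/12.899285 = 0.155047, proj(x) = scale * x
proj(x) = [-0.53792, -1.214375, -1.200761, -0.891117]
Step 3: Dot product.
a^T * proj(x) = -5*(-0.53792) + 5*(-1.214375) + 2*(-1.200761) - 1*(-0.891117) = -4.8927


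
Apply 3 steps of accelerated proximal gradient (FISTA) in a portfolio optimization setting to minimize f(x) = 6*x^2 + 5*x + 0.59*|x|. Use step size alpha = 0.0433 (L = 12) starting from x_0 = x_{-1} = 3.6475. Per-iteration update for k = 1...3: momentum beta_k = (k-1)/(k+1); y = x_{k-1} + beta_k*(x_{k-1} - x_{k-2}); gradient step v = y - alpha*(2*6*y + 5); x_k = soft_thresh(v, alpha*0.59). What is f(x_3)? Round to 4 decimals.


FISTA on f(x) = 6*x^2 + 5*x + 0.59*|x|
L = 12, alpha = 0.0433
Iteration 1: beta = 0.0, y = 3.6475 + 0.0*(3.6475 - 3.6475) = 3.6475
  grad(y) = 48.77, v = y - alpha*grad = 1.5358
  prox(v) = soft_thresh(1.5358, 0.0255) = 1.5102
Iteration 2: beta = 0.3333, y = 1.5102 + 0.3333*(1.5102 - 3.6475) = 0.7978
  grad(y) = 14.5734, v = y - alpha*grad = 0.1668
  prox(v) = soft_thresh(0.1668, 0.0255) = 0.1412
Iteration 3: beta = 0.5, y = 0.1412 + 0.5*(0.1412 - 1.5102) = -0.5433
  grad(y) = -1.5195, v = y - alpha*grad = -0.4775
  prox(v) = soft_thresh(-0.4775, 0.0255) = -0.452
f(x_3) = 6*(-0.452)^2 + 5*(-0.452) + 0.59*|-0.452| = -0.7675


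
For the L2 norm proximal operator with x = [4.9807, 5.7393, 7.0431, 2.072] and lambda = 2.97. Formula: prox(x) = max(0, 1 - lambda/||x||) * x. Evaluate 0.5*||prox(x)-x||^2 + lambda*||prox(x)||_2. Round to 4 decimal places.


Step 1: Compute ||x||.
||x|| = 10.5662
Step 2: Compute scaling factor.
scale = max(0, 1 - 2.97/10.5662) = 0.7189
Step 3: prox(x) = [3.5807, 4.1261, 5.0634, 1.4896]
||prox(x)|| = 7.5962
Step 4: Proximal objective.
0.5*||prox-x||^2 = 4.4105
lambda*||prox|| = 22.5607
Total = 26.9713


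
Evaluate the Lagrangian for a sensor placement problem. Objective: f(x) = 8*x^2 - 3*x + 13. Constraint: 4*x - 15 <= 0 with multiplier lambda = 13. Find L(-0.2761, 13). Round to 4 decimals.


Step 1: Evaluate f(x).
f(-0.2761) = 8*(-0.2761)^2 - 3*(-0.2761) + 13 = 14.4381
Step 2: Evaluate g(x).
g(-0.2761) = 4*-0.2761 - 15 = -16.1044
Step 3: Compute Lagrangian.
L = 14.4381 + 13*-16.1044 = -194.9191


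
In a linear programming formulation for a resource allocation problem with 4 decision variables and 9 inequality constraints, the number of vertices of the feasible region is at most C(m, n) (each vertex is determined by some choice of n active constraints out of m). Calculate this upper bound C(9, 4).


Each vertex corresponds to some choice of n active constraints out of m, so the number of vertices is at most C(m, n) = m! / (n!(m-n)!).
m = 9, n = 4
Numerator: 9 * 8 * 7 * 6
Denominator: 4! = 24
C(9, 4) = 126


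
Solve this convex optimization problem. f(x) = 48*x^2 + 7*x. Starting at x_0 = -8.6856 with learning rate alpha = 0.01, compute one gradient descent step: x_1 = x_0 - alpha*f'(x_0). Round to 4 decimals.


We compute the gradient at x_0 and apply the update.
f'(x) = 96*x + 7
f'(-8.6856) = 96*-8.6856 + 7 = -826.8176
x_1 = -8.6856 - 0.01*-826.8176 = -0.4174


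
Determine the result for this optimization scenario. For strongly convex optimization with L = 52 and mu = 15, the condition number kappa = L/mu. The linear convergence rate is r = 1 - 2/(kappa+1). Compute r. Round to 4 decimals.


Step 1: Compute the condition number.
kappa = L/mu = 52/15 = 3.4667
Step 2: Compute the convergence rate.
r = 1 - 2/(kappa + 1) = 1 - 2*mu/(L + mu) = (L - mu)/(L + mu) = 37/67 = 0.5522


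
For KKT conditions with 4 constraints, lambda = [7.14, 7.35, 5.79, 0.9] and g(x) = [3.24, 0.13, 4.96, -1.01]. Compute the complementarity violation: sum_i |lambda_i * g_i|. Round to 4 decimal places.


KKT complementary slackness check:
lambda_1 * g_1 = 7.14 * 3.24 = 23.1336
lambda_2 * g_2 = 7.35 * 0.13 = 0.9555
lambda_3 * g_3 = 5.79 * 4.96 = 28.7184
lambda_4 * g_4 = 0.9 * -1.01 = -0.909
Total violation = 23.1336 + 0.9555 + 28.7184 + 0.909 = 53.7165


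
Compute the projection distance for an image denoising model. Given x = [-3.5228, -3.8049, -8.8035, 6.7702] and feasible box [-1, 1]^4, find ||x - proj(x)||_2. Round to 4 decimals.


Project each component onto [-1, 1].
clip(-3.5228) = -1.0, clip(-3.8049) = -1.0, clip(-8.8035) = -1.0, clip(6.7702) = 1.0
Projection = [-1.0, -1.0, -1.0, 1.0]
Squared diffs: [6.3645, 7.8675, 60.8946, 33.2952]
Distance = sqrt(108.4218) = 10.4126


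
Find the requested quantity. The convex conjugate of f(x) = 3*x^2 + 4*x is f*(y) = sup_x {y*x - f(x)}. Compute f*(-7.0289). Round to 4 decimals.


f*(y) = sup_x {y*x - a*x^2 - b*x} = sup_x {(y-b)*x - a*x^2}
FOC: (y - b) - 2a*x = 0 => x* = (y - b)/(2a)
x* = (-7.0289 - 4)/(2*3) = -1.8382
f*(-7.0289) = (y-b)^2/(4a) = (-7.0289 - 4)^2/(4*3)
= 121.6366/12 = 10.1364


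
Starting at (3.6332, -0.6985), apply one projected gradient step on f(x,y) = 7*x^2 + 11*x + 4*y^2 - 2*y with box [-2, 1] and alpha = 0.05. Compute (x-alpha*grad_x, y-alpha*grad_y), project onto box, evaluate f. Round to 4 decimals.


Step 1: Compute gradient at (3.6332, -0.6985).
grad_x = 2*7*3.6332 + 11 = 61.8648
grad_y = 2*4*-0.6985 - 2 = -7.588
Step 2: Gradient step.
x_raw = 3.6332 - 0.05*61.8648 = 0.54
y_raw = -0.6985 - 0.05*-7.588 = -0.3191
Step 3: Project onto [-2, 1].
x_proj = clip(0.54) = 0.54
y_proj = clip(-0.3191) = -0.3191
Step 4: Evaluate f.
f(0.54, -0.3191) = 9.026


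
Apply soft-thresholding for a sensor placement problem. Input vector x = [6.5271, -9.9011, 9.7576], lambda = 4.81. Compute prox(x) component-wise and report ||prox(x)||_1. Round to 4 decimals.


Soft-thresholding with lambda = 4.81:
prox(6.5271) = sign(6.5271)*max(|6.5271| - 4.81, 0) = 1.7171
prox(-9.9011) = sign(-9.9011)*max(|-9.9011| - 4.81, 0) = -5.0911
prox(9.7576) = sign(9.7576)*max(|9.7576| - 4.81, 0) = 4.9476
prox(x) = [1.7171, -5.0911, 4.9476]
||prox(x)||_1 = 1.7171 + 5.0911 + 4.9476 = 11.7558


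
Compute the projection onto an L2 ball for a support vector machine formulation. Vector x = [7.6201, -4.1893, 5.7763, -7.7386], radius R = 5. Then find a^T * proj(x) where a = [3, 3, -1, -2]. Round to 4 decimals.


Step 1: Compute ||x|| (intermediates to 6 decimals).
||x|| = sqrt(7.6201^2 + (-4.1893)^2 + 5.7763^2 + (-7.7386)^2) = 12.994912
Step 2: Project.
Since ||x|| > R, scale = R/||x|| = 5/12.994912 = 0.384766, proj(x) = scale * x
proj(x) = [2.931955, -1.6119, 2.222524, -2.97755]
Step 3: Dot product.
a^T * proj(x) = 3*2.931955 + 3*(-1.6119) - 1*2.222524 - 2*(-2.97755) = 7.6927


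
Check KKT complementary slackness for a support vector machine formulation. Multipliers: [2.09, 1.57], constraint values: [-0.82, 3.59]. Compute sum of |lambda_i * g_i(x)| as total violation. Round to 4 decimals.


KKT complementary slackness check:
lambda_1 * g_1 = 2.09 * -0.82 = -1.7138
lambda_2 * g_2 = 1.57 * 3.59 = 5.6363
Total violation = 1.7138 + 5.6363 = 7.3501


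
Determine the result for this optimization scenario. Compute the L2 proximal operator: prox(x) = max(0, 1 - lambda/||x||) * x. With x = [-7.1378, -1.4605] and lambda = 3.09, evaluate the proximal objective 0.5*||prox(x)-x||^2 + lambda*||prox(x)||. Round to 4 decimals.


Step 1: Compute ||x||.
||x|| = 7.2857
Step 2: Compute scaling factor.
scale = max(0, 1 - 3.09/7.2857) = 0.5759
Step 3: prox(x) = [-4.1105, -0.8411]
||prox(x)|| = 4.1957
Step 4: Proximal objective.
0.5*||prox-x||^2 = 4.7741
lambda*||prox|| = 12.9647
Total = 17.7387


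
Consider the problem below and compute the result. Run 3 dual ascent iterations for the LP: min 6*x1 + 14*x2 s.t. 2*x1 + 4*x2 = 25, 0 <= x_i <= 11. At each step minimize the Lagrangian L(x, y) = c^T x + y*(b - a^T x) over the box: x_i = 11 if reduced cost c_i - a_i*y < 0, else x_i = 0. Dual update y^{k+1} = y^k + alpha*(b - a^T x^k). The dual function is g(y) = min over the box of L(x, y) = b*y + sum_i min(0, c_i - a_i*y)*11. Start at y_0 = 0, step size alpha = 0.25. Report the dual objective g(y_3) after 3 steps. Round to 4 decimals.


Dual ascent for LP: min 6*x1 + 14*x2, 2*x1 + 4*x2 = 25, 0 <= x_i <= 11
Step 1: y^k = 0.0, reduced costs: (6.0, 14.0)
  x^k = (0.0, 0.0), subgradient = b - a^T x = 25.0
  y^{k+1} = 0.0 + 0.25*25.0 = 6.25
Step 2: y^k = 6.25, reduced costs: (-6.5, -11.0)
  x^k = (11.0, 11.0), subgradient = b - a^T x = -41.0
  y^{k+1} = 6.25 + 0.25*-41.0 = -4.0
Step 3: y^k = -4.0, reduced costs: (14.0, 30.0)
  x^k = (0.0, 0.0), subgradient = b - a^T x = 25.0
  y^{k+1} = -4.0 + 0.25*25.0 = 2.25
Dual objective at y_3 = 2.25: reduced costs (1.5, 5.0), box minimizer x = (0.0, 0.0)
g(y_3) = b*y + (c1 - a1*y)*x1 + (c2 - a2*y)*x2 = 25*2.25 + 1.5*0.0 + 5.0*0.0 = 56.25 + 0.0 + 0.0 = 56.25


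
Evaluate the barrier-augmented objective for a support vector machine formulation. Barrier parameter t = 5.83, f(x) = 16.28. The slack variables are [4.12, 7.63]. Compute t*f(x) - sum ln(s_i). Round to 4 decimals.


Step 1: Compute log-barrier.
ln values: [1.4159, 2.0321]
phi = -(1.4159 + 2.0321) = -3.4479
Step 2: Compute augmented objective.
t*f(x) = 5.83*16.28 = 94.9124
Total = 94.9124 - 3.4479 = 91.4645


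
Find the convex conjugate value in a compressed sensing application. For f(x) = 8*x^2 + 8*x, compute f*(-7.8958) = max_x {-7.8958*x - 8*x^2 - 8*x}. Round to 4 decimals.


f*(y) = sup_x {y*x - a*x^2 - b*x} = sup_x {(y-b)*x - a*x^2}
FOC: (y - b) - 2a*x = 0 => x* = (y - b)/(2a)
x* = (-7.8958 - 8)/(2*8) = -0.9935
f*(-7.8958) = (y-b)^2/(4a) = (-7.8958 - 8)^2/(4*8)
= 252.6765/32 = 7.8961


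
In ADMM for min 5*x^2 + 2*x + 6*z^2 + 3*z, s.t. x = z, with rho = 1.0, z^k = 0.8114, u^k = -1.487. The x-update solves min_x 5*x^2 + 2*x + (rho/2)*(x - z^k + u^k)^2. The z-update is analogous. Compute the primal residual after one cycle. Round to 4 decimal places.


ADMM iteration with rho = 1.0, z^k = 0.8114, u^k = -1.487
Step 1: x-update.
Minimize 5*x^2 + 2*x + (1.0/2)*(x - 0.8114 - 1.487)^2
FOC: (2*5 + 1.0)*x = -2 + 1.0*(0.8114 + 1.487)
x^{k+1} = 0.0271
Step 2: z-update.
Minimize 6*z^2 + 3*z + (1.0/2)*(0.0271 - z - 1.487)^2
FOC: (2*6 + 1.0)*z = -3 + 1.0*(0.0271 - 1.487)
z^{k+1} = -0.3431
Step 3: u-update.
u^{k+1} = -1.487 + 0.0271 + 0.3431 = -1.1168
Step 4: Primal residual = |0.0271 + 0.3431| = 0.3702


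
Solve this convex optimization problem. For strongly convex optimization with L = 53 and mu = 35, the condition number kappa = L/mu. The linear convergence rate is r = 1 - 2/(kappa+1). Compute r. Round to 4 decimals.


Step 1: Compute the condition number.
kappa = L/mu = 53/35 = 1.5143
Step 2: Compute the convergence rate.
r = 1 - 2/(kappa + 1) = 1 - 2*mu/(L + mu) = (L - mu)/(L + mu) = 18/88 = 0.2045


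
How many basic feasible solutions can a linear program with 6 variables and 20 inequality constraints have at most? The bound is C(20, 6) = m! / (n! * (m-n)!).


Each vertex corresponds to some choice of n active constraints out of m, so the number of vertices is at most C(m, n) = m! / (n!(m-n)!).
m = 20, n = 6
Numerator: 20 * 19 * 18 * 17 * 16 * 15
Denominator: 6! = 720
C(20, 6) = 38760


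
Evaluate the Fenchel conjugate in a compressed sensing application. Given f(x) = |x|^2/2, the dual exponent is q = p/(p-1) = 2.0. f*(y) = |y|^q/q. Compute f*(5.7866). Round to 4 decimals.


The conjugate exponent q satisfies 1/p + 1/q = 1.
p = 2, so q = 2/(2 - 1) = 2.0
|y|^q = 5.7866^2.0 = 33.4847
f*(5.7866) = 33.4847 / 2.0 = 16.7424


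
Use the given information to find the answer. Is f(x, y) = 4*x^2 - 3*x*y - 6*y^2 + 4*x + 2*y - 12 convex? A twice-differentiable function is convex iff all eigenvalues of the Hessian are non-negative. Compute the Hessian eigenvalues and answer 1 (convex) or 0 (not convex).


The Hessian of f(x,y) = 4*x^2 - 3*x*y - 6*y^2 + 4*x + 2*y - 12 is:
H = [[8, -3], [-3, -12]]
Trace = 8 - 12 = -4
Determinant = 8*-12 - (-3)^2 = -105
Discriminant = (-4)^2 - 4*-105 = 436.0
Eigenvalues: lambda_1 = -12.4403, lambda_2 = 8.4403
The function is not convex.

0


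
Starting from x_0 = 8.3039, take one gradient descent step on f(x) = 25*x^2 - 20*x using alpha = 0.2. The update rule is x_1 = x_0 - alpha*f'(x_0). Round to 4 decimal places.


We compute the gradient at x_0 and apply the update.
f'(x) = 50*x - 20
f'(8.3039) = 50*8.3039 - 20 = 395.195
x_1 = 8.3039 - 0.2*395.195 = -70.7351


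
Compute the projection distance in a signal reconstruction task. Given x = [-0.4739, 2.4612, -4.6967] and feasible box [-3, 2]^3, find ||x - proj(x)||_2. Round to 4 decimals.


Project each component onto [-3, 2].
clip(-0.4739) = -0.4739, clip(2.4612) = 2.0, clip(-4.6967) = -3.0
Projection = [-0.4739, 2.0, -3.0]
Squared diffs: [0.0, 0.2127, 2.8788]
Distance = sqrt(3.0915) = 1.7583


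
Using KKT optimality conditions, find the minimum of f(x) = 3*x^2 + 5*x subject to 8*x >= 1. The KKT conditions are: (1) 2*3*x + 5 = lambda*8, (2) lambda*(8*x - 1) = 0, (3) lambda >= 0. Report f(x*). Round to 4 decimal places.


Step 1: Try lambda = 0 (constraint inactive).
x_unc = -5/(2*3) = -0.8333
Check: 8*-0.8333 = -6.6664 < 1 -- violated!
Step 2: Constraint must be active: 8*x = 1
x* = 1/8 = 0.125
lambda = (2*3*0.125 + 5)/8 = 0.7188
Step 3: Compute optimal value.
f(x*) = 3*0.125^2 + 5*0.125 = 0.6719


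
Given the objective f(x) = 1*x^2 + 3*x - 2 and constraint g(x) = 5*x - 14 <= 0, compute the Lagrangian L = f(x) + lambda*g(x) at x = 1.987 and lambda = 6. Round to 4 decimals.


Step 1: Evaluate f(x).
f(1.987) = 1*1.987^2 + 3*1.987 - 2 = 7.9092
Step 2: Evaluate g(x).
g(1.987) = 5*1.987 - 14 = -4.065
Step 3: Compute Lagrangian.
L = 7.9092 + 6*-4.065 = -16.4808


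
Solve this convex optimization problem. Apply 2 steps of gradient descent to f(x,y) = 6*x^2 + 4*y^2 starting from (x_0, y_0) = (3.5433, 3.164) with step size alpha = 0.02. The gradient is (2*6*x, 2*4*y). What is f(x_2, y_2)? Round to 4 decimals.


Gradient descent on f(x,y) = 6*x^2 + 4*y^2.
Starting point: (3.5433, 3.164), alpha = 0.02
Step 1: grad_x = 2*6*3.5433 = 42.5196, grad_y = 2*4*3.164 = 25.312
  x_1 = 3.5433 - 0.02*42.5196 = 2.6929
  y_1 = 3.164 - 0.02*25.312 = 2.6578
Step 2: grad_x = 2*6*2.6929 = 32.3149, grad_y = 2*4*2.6578 = 21.2621
  x_2 = 2.6929 - 0.02*32.3149 = 2.0466
  y_2 = 2.6578 - 0.02*21.2621 = 2.2325
f(2.0466, 2.2325) = 6*2.0466^2 + 4*2.2325^2 = 45.0682


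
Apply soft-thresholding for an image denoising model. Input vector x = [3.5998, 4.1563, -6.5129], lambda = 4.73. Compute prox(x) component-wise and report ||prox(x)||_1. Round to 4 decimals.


Soft-thresholding with lambda = 4.73:
prox(3.5998) = sign(3.5998)*max(|3.5998| - 4.73, 0) = 0.0
prox(4.1563) = sign(4.1563)*max(|4.1563| - 4.73, 0) = 0.0
prox(-6.5129) = sign(-6.5129)*max(|-6.5129| - 4.73, 0) = -1.7829
prox(x) = [0.0, 0.0, -1.7829]
||prox(x)||_1 = 0.0 + 0.0 + 1.7829 = 1.7829


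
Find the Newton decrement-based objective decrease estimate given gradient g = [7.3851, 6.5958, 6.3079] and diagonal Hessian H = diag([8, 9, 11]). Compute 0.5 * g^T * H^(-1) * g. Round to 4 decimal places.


Step 1: H is diagonal, so H^(-1) * g = [0.9231, 0.7329, 0.5734].
Step 2: g^T H^(-1) g = sum_i g_i^2 / H_ii
  = (7.3851)^2/8 + (6.5958)^2/9 + (6.3079)^2/11
  = 6.8175 + 4.8338 + 3.6172 = 15.2685
Step 3: Objective decrease = 0.5 * g^T H^(-1) g = 7.6343


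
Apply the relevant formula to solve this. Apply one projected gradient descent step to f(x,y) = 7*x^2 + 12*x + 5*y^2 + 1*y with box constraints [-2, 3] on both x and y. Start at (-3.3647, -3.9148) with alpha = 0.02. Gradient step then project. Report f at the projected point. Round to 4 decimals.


Step 1: Compute gradient at (-3.3647, -3.9148).
grad_x = 2*7*-3.3647 + 12 = -35.1058
grad_y = 2*5*-3.9148 + 1 = -38.148
Step 2: Gradient step.
x_raw = -3.3647 - 0.02*-35.1058 = -2.6626
y_raw = -3.9148 - 0.02*-38.148 = -3.1518
Step 3: Project onto [-2, 3].
x_proj = clip(-2.6626) = -2.0
y_proj = clip(-3.1518) = -2.0
Step 4: Evaluate f.
f(-2.0, -2.0) = 22.0


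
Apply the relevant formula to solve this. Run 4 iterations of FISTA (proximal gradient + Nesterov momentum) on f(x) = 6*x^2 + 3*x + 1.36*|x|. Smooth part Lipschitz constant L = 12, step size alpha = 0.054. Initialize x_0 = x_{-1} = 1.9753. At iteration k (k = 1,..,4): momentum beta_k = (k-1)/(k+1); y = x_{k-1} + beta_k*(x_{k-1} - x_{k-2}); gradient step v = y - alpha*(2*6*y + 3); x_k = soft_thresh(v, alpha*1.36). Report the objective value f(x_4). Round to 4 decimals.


FISTA on f(x) = 6*x^2 + 3*x + 1.36*|x|
L = 12, alpha = 0.054
Iteration 1: beta = 0.0, y = 1.9753 + 0.0*(1.9753 - 1.9753) = 1.9753
  grad(y) = 26.7036, v = y - alpha*grad = 0.5333
  prox(v) = soft_thresh(0.5333, 0.0734) = 0.4599
Iteration 2: beta = 0.3333, y = 0.4599 + 0.3333*(0.4599 - 1.9753) = -0.0453
  grad(y) = 2.4566, v = y - alpha*grad = -0.1779
  prox(v) = soft_thresh(-0.1779, 0.0734) = -0.1045
Iteration 3: beta = 0.5, y = -0.1045 + 0.5*(-0.1045 - 0.4599) = -0.3867
  grad(y) = -1.6402, v = y - alpha*grad = -0.2981
  prox(v) = soft_thresh(-0.2981, 0.0734) = -0.2247
Iteration 4: beta = 0.6, y = -0.2247 + 0.6*(-0.2247 + 0.1045) = -0.2968
  grad(y) = -0.5613, v = y - alpha*grad = -0.2665
  prox(v) = soft_thresh(-0.2665, 0.0734) = -0.193
f(x_4) = 6*(-0.193)^2 + 3*(-0.193) + 1.36*|-0.193| = -0.093


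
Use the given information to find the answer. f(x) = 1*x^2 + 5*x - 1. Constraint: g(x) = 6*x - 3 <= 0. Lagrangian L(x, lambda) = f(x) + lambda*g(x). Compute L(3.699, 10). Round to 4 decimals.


Step 1: Evaluate f(x).
f(3.699) = 1*3.699^2 + 5*3.699 - 1 = 31.1776
Step 2: Evaluate g(x).
g(3.699) = 6*3.699 - 3 = 19.194
Step 3: Compute Lagrangian.
L = 31.1776 + 10*19.194 = 223.1176


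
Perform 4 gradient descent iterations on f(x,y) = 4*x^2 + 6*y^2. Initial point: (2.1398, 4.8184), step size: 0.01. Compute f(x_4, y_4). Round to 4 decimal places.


Gradient descent on f(x,y) = 4*x^2 + 6*y^2.
Starting point: (2.1398, 4.8184), alpha = 0.01
Step 1: grad_x = 2*4*2.1398 = 17.1184, grad_y = 2*6*4.8184 = 57.8208
  x_1 = 2.1398 - 0.01*17.1184 = 1.9686
  y_1 = 4.8184 - 0.01*57.8208 = 4.2402
Step 2: grad_x = 2*4*1.9686 = 15.7489, grad_y = 2*6*4.2402 = 50.8823
  x_2 = 1.9686 - 0.01*15.7489 = 1.8111
  y_2 = 4.2402 - 0.01*50.8823 = 3.7314
Step 3: grad_x = 2*4*1.8111 = 14.489, grad_y = 2*6*3.7314 = 44.7764
  x_3 = 1.8111 - 0.01*14.489 = 1.6662
  y_3 = 3.7314 - 0.01*44.7764 = 3.2836
Step 4: grad_x = 2*4*1.6662 = 13.3299, grad_y = 2*6*3.2836 = 39.4033
  x_4 = 1.6662 - 0.01*13.3299 = 1.5329
  y_4 = 3.2836 - 0.01*39.4033 = 2.8896
f(1.5329, 2.8896) = 4*1.5329^2 + 6*2.8896^2 = 59.4974


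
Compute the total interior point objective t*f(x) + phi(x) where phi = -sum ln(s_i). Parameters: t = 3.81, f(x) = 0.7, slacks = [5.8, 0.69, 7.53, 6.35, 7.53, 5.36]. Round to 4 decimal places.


Step 1: Compute log-barrier.
ln values: [1.7579, -0.3711, 2.0189, 1.8485, 2.0189, 1.679]
phi = -(1.7579 - 0.3711 + 2.0189 + 1.8485 + 2.0189 + 1.679) = -8.952
Step 2: Compute augmented objective.
t*f(x) = 3.81*0.7 = 2.667
Total = 2.667 - 8.952 = -6.285


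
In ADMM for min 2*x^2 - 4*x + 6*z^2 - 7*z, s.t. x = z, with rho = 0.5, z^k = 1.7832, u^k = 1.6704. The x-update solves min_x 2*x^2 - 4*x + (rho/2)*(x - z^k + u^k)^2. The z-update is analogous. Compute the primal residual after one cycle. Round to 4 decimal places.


ADMM iteration with rho = 0.5, z^k = 1.7832, u^k = 1.6704
Step 1: x-update.
Minimize 2*x^2 - 4*x + (0.5/2)*(x - 1.7832 + 1.6704)^2
FOC: (2*2 + 0.5)*x = 4 + 0.5*(1.7832 - 1.6704)
x^{k+1} = 0.9014
Step 2: z-update.
Minimize 6*z^2 - 7*z + (0.5/2)*(0.9014 - z + 1.6704)^2
FOC: (2*6 + 0.5)*z = 7 + 0.5*(0.9014 + 1.6704)
z^{k+1} = 0.6629
Step 3: u-update.
u^{k+1} = 1.6704 + 0.9014 - 0.6629 = 1.9089
Step 4: Primal residual = |0.9014 - 0.6629| = 0.2385


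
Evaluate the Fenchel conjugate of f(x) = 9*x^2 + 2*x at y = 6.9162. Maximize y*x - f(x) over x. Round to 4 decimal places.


f*(y) = sup_x {y*x - a*x^2 - b*x} = sup_x {(y-b)*x - a*x^2}
FOC: (y - b) - 2a*x = 0 => x* = (y - b)/(2a)
x* = (6.9162 - 2)/(2*9) = 0.2731
f*(6.9162) = (y-b)^2/(4a) = (6.9162 - 2)^2/(4*9)
= 24.169/36 = 0.6714


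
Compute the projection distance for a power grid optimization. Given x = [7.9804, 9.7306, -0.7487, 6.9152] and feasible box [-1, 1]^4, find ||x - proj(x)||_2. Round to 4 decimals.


Project each component onto [-1, 1].
clip(7.9804) = 1.0, clip(9.7306) = 1.0, clip(-0.7487) = -0.7487, clip(6.9152) = 1.0
Projection = [1.0, 1.0, -0.7487, 1.0]
Squared diffs: [48.726, 76.2234, 0.0, 34.9896]
Distance = sqrt(159.939) = 12.6467


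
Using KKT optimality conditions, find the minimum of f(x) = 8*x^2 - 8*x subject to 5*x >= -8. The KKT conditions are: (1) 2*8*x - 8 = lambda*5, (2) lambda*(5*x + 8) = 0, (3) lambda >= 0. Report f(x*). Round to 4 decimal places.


Step 1: Try lambda = 0 (constraint inactive).
Stationarity: 2*8*x - 8 = 0
x* = 8/(2*8) = 0.5
Check constraint: 5*0.5 = 2.5 >= -8 -- satisfied.
Step 2: Compute optimal value.
f(x*) = 8*0.5^2 - 8*0.5 = -2.0


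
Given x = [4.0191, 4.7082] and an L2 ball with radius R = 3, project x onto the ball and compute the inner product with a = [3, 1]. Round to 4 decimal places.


Step 1: Compute ||x|| (intermediates to 6 decimals).
||x|| = sqrt(4.0191^2 + 4.7082^2) = 6.19034
Step 2: Project.
Since ||x|| > R, scale = R/||x|| = 3/6.19034 = 0.484626, proj(x) = scale * x
proj(x) = [1.94776, 2.281716]
Step 3: Dot product.
a^T * proj(x) = 3*1.94776 + 1*2.281716 = 8.125


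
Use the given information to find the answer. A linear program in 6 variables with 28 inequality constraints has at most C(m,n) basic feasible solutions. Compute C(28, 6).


Each vertex corresponds to some choice of n active constraints out of m, so the number of vertices is at most C(m, n) = m! / (n!(m-n)!).
m = 28, n = 6
Numerator: 28 * 27 * 26 * 25 * 24 * 23
Denominator: 6! = 720
C(28, 6) = 376740


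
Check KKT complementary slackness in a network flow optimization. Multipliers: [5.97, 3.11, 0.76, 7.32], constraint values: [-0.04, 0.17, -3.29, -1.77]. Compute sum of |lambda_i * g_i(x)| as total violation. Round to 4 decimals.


KKT complementary slackness check:
lambda_1 * g_1 = 5.97 * -0.04 = -0.2388
lambda_2 * g_2 = 3.11 * 0.17 = 0.5287
lambda_3 * g_3 = 0.76 * -3.29 = -2.5004
lambda_4 * g_4 = 7.32 * -1.77 = -12.9564
Total violation = 0.2388 + 0.5287 + 2.5004 + 12.9564 = 16.2243


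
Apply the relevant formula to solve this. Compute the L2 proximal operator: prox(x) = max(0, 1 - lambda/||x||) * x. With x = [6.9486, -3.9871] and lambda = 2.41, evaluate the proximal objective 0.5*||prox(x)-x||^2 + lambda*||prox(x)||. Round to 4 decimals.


Step 1: Compute ||x||.
||x|| = 8.0112
Step 2: Compute scaling factor.
scale = max(0, 1 - 2.41/8.0112) = 0.6992
Step 3: prox(x) = [4.8583, -2.7877]
||prox(x)|| = 5.6012
Step 4: Proximal objective.
0.5*||prox-x||^2 = 2.9041
lambda*||prox|| = 13.4989
Total = 16.403


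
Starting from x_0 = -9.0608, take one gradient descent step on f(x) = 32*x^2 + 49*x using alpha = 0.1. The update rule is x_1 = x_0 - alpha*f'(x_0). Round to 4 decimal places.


We compute the gradient at x_0 and apply the update.
f'(x) = 64*x + 49
f'(-9.0608) = 64*-9.0608 + 49 = -530.8912
x_1 = -9.0608 - 0.1*-530.8912 = 44.0283


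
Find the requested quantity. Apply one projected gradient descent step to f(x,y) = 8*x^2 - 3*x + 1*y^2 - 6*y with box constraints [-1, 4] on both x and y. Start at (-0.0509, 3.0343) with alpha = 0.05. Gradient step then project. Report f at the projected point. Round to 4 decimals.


Step 1: Compute gradient at (-0.0509, 3.0343).
grad_x = 2*8*-0.0509 - 3 = -3.8144
grad_y = 2*1*3.0343 - 6 = 0.0686
Step 2: Gradient step.
x_raw = -0.0509 - 0.05*-3.8144 = 0.1398
y_raw = 3.0343 - 0.05*0.0686 = 3.0309
Step 3: Project onto [-1, 4].
x_proj = clip(0.1398) = 0.1398
y_proj = clip(3.0309) = 3.0309
Step 4: Evaluate f.
f(0.1398, 3.0309) = -9.2621


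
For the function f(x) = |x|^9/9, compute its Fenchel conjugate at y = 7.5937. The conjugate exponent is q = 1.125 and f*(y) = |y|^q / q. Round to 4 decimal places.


The conjugate exponent q satisfies 1/p + 1/q = 1.
p = 9, so q = 9/(9 - 1) = 1.125
|y|^q = 7.5937^1.125 = 9.7839
f*(7.5937) = 9.7839 / 1.125 = 8.6968


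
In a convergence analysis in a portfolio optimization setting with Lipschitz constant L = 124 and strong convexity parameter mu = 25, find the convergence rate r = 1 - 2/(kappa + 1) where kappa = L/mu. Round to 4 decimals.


Step 1: Compute the condition number.
kappa = L/mu = 124/25 = 4.96
Step 2: Compute the convergence rate.
r = 1 - 2/(kappa + 1) = 1 - 2*mu/(L + mu) = (L - mu)/(L + mu) = 99/149 = 0.6644


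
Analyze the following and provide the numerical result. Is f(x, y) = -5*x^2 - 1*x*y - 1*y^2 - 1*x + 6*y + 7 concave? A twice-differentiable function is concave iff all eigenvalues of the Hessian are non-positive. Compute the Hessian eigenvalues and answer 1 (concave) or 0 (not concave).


The Hessian of f(x,y) = -5*x^2 - 1*x*y - 1*y^2 - 1*x + 6*y + 7 is:
H = [[-10, -1], [-1, -2]]
Trace = -10 - 2 = -12
Determinant = -10*-2 - (-1)^2 = 19
Discriminant = (-12)^2 - 4*19 = 68.0
Eigenvalues: lambda_1 = -10.1231, lambda_2 = -1.8769
The function is concave.

1


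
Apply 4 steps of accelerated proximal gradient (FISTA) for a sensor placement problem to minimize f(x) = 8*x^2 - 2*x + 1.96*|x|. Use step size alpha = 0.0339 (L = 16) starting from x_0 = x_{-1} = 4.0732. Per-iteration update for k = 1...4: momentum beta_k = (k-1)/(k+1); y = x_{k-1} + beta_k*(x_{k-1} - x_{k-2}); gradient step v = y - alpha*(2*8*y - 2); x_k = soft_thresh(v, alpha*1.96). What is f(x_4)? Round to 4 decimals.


FISTA on f(x) = 8*x^2 - 2*x + 1.96*|x|
L = 16, alpha = 0.0339
Iteration 1: beta = 0.0, y = 4.0732 + 0.0*(4.0732 - 4.0732) = 4.0732
  grad(y) = 63.1712, v = y - alpha*grad = 1.9317
  prox(v) = soft_thresh(1.9317, 0.0664) = 1.8653
Iteration 2: beta = 0.3333, y = 1.8653 + 0.3333*(1.8653 - 4.0732) = 1.1293
  grad(y) = 16.0683, v = y - alpha*grad = 0.5846
  prox(v) = soft_thresh(0.5846, 0.0664) = 0.5181
Iteration 3: beta = 0.5, y = 0.5181 + 0.5*(0.5181 - 1.8653) = -0.1555
  grad(y) = -4.4874, v = y - alpha*grad = -0.0033
  prox(v) = soft_thresh(-0.0033, 0.0664) = 0.0
Iteration 4: beta = 0.6, y = 0.0 + 0.6*(0.0 - 0.5181) = -0.3109
  grad(y) = -6.9739, v = y - alpha*grad = -0.0745
  prox(v) = soft_thresh(-0.0745, 0.0664) = -0.008
f(x_4) = 8*(-0.008)^2 - 2*(-0.008) + 1.96*|-0.008| = 0.0322


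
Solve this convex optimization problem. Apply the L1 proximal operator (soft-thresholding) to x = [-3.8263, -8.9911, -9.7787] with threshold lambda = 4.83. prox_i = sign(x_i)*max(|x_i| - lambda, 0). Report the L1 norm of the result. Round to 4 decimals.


Soft-thresholding with lambda = 4.83:
prox(-3.8263) = sign(-3.8263)*max(|-3.8263| - 4.83, 0) = 0.0
prox(-8.9911) = sign(-8.9911)*max(|-8.9911| - 4.83, 0) = -4.1611
prox(-9.7787) = sign(-9.7787)*max(|-9.7787| - 4.83, 0) = -4.9487
prox(x) = [0.0, -4.1611, -4.9487]
||prox(x)||_1 = 0.0 + 4.1611 + 4.9487 = 9.1098


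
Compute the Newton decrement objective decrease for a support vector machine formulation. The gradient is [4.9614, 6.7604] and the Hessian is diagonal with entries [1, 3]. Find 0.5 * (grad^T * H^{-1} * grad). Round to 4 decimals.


Step 1: H is diagonal, so H^(-1) * g = [4.9614, 2.2535].
Step 2: g^T H^(-1) g = sum_i g_i^2 / H_ii
  = (4.9614)^2/1 + (6.7604)^2/3
  = 24.6155 + 15.2343 = 39.8498
Step 3: Objective decrease = 0.5 * g^T H^(-1) g = 19.9249


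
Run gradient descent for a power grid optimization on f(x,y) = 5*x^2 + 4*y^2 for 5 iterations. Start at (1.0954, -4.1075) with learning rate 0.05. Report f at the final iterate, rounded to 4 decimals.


Gradient descent on f(x,y) = 5*x^2 + 4*y^2.
Starting point: (1.0954, -4.1075), alpha = 0.05
Step 1: grad_x = 2*5*1.0954 = 10.954, grad_y = 2*4*-4.1075 = -32.86
  x_1 = 1.0954 - 0.05*10.954 = 0.5477
  y_1 = -4.1075 - 0.05*-32.86 = -2.4645
Step 2: grad_x = 2*5*0.5477 = 5.477, grad_y = 2*4*-2.4645 = -19.716
  x_2 = 0.5477 - 0.05*5.477 = 0.2739
  y_2 = -2.4645 - 0.05*-19.716 = -1.4787
Step 3: grad_x = 2*5*0.2739 = 2.7385, grad_y = 2*4*-1.4787 = -11.8296
  x_3 = 0.2739 - 0.05*2.7385 = 0.1369
  y_3 = -1.4787 - 0.05*-11.8296 = -0.8872
Step 4: grad_x = 2*5*0.1369 = 1.3693, grad_y = 2*4*-0.8872 = -7.0978
  x_4 = 0.1369 - 0.05*1.3693 = 0.0685
  y_4 = -0.8872 - 0.05*-7.0978 = -0.5323
Step 5: grad_x = 2*5*0.0685 = 0.6846, grad_y = 2*4*-0.5323 = -4.2587
  x_5 = 0.0685 - 0.05*0.6846 = 0.0342
  y_5 = -0.5323 - 0.05*-4.2587 = -0.3194
f(0.0342, -0.3194) = 5*0.0342^2 + 4*(-0.3194)^2 = 0.4139


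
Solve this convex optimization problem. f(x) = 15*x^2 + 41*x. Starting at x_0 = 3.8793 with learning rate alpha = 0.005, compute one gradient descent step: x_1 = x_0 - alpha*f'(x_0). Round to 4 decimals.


We compute the gradient at x_0 and apply the update.
f'(x) = 30*x + 41
f'(3.8793) = 30*3.8793 + 41 = 157.379
x_1 = 3.8793 - 0.005*157.379 = 3.0924


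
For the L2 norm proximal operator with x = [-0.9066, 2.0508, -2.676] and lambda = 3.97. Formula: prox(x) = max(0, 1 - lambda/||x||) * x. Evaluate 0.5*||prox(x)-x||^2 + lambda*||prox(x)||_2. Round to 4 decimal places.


Step 1: Compute ||x||.
||x|| = 3.4912
Step 2: Compute scaling factor.
scale = max(0, 1 - 3.97/3.4912) = 0.0
Step 3: prox(x) = [-0.0, 0.0, -0.0]
||prox(x)|| = 0.0
Step 4: Proximal objective.
0.5*||prox-x||^2 = 6.0943
lambda*||prox|| = 0.0
Total = 6.0943


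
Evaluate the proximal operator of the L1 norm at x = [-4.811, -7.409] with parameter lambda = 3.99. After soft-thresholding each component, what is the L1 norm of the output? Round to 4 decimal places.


Soft-thresholding with lambda = 3.99:
prox(-4.811) = sign(-4.811)*max(|-4.811| - 3.99, 0) = -0.821
prox(-7.409) = sign(-7.409)*max(|-7.409| - 3.99, 0) = -3.419
prox(x) = [-0.821, -3.419]
||prox(x)||_1 = 0.821 + 3.419 = 4.24


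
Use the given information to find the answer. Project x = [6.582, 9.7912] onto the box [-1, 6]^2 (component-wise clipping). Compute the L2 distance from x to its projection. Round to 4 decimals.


Project each component onto [-1, 6].
clip(6.582) = 6.0, clip(9.7912) = 6.0
Projection = [6.0, 6.0]
Squared diffs: [0.3387, 14.3732]
Distance = sqrt(14.7119) = 3.8356


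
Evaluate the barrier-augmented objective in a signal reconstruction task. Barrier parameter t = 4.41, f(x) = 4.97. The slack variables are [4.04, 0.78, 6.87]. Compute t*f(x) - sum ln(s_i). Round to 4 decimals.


Step 1: Compute log-barrier.
ln values: [1.3962, -0.2485, 1.9272]
phi = -(1.3962 - 0.2485 + 1.9272) = -3.0749
Step 2: Compute augmented objective.
t*f(x) = 4.41*4.97 = 21.9177
Total = 21.9177 - 3.0749 = 18.8428


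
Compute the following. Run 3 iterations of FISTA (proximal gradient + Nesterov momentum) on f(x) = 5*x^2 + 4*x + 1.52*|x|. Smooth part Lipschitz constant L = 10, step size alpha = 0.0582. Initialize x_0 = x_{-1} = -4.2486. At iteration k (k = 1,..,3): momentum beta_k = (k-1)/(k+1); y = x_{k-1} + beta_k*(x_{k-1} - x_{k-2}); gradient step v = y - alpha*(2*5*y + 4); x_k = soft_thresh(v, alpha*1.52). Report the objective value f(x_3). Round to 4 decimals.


FISTA on f(x) = 5*x^2 + 4*x + 1.52*|x|
L = 10, alpha = 0.0582
Iteration 1: beta = 0.0, y = -4.2486 + 0.0*(-4.2486 + 4.2486) = -4.2486
  grad(y) = -38.486, v = y - alpha*grad = -2.0087
  prox(v) = soft_thresh(-2.0087, 0.0885) = -1.9203
Iteration 2: beta = 0.3333, y = -1.9203 + 0.3333*(-1.9203 + 4.2486) = -1.1441
  grad(y) = -7.4413, v = y - alpha*grad = -0.711
  prox(v) = soft_thresh(-0.711, 0.0885) = -0.6226
Iteration 3: beta = 0.5, y = -0.6226 + 0.5*(-0.6226 + 1.9203) = 0.0262
  grad(y) = 4.2625, v = y - alpha*grad = -0.2218
  prox(v) = soft_thresh(-0.2218, 0.0885) = -0.1334
f(x_3) = 5*(-0.1334)^2 + 4*(-0.1334) + 1.52*|-0.1334| = -0.2418
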